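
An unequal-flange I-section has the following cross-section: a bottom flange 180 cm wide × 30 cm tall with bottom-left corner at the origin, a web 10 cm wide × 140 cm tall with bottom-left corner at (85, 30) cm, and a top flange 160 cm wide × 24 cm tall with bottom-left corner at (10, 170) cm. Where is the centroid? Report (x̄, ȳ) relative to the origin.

x̄ = 90.00 cm, ȳ = 86.45 cm

Part | A | x̄ᵢ | ȳᵢ | A·x̄ᵢ | A·ȳᵢ
bottom flange | 5400.00 | 90.00 | 15.00 | 486000.00 | 81000.00
web | 1400.00 | 90.00 | 100.00 | 126000.00 | 140000.00
top flange | 3840.00 | 90.00 | 182.00 | 345600.00 | 698880.00
Σ | 10640.00 |  |  | 957600.00 | 919880.00
x̄ = 957600.00 / 10640.00 = 90.00 cm
ȳ = 919880.00 / 10640.00 = 86.45 cm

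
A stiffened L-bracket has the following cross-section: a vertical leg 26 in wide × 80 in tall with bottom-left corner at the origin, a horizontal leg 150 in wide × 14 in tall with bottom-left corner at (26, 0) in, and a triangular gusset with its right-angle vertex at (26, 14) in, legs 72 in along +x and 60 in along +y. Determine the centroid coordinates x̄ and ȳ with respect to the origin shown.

vertical leg: A = 26 × 80 = 2080.00, centroid at (13.00, 40.00).
horizontal leg: A = 150 × 14 = 2100.00, centroid at (101.00, 7.00).
gusset: A = ½·72·60 = 2160.00, centroid at (50.00, 34.00).
ΣA = 6340.00 in²
ΣAx̄ = (2080.00)(13.00) + (2100.00)(101.00) + (2160.00)(50.00) = 347140.00 in³
ΣAȳ = (2080.00)(40.00) + (2100.00)(7.00) + (2160.00)(34.00) = 171340.00 in³
x̄ = 347140.00 / 6340.00 = 54.75 in
ȳ = 171340.00 / 6340.00 = 27.03 in

x̄ = 54.75 in, ȳ = 27.03 in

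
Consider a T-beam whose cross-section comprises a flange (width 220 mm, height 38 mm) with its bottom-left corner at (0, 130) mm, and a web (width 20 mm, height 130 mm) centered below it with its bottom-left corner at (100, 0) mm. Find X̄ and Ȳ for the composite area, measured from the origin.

web: A = 20 × 130 = 2600.00, centroid at (110.00, 65.00).
flange: A = 220 × 38 = 8360.00, centroid at (110.00, 149.00).
ΣA = 10960.00 mm²
ΣAX̄ = (2600.00)(110.00) + (8360.00)(110.00) = 1205600.00 mm³
ΣAȲ = (2600.00)(65.00) + (8360.00)(149.00) = 1414640.00 mm³
X̄ = 1205600.00 / 10960.00 = 110.00 mm
Ȳ = 1414640.00 / 10960.00 = 129.07 mm

X̄ = 110.00 mm, Ȳ = 129.07 mm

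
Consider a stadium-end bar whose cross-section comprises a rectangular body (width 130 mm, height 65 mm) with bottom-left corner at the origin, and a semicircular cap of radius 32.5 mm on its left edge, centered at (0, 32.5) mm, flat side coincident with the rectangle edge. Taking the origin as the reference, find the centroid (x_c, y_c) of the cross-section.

x_c = 52.07 mm, y_c = 32.50 mm

rectangular body: A = 130 × 65 = 8450.00, centroid at (65.00, 32.50).
semicircular end: A = ½π·32.5² = 1659.15, centroid at (-13.79, 32.50).
ΣA = 10109.15 mm²
ΣAx_c = (8450.00)(65.00) + (1659.15)(-13.79) = 526364.58 mm³
ΣAy_c = (8450.00)(32.50) + (1659.15)(32.50) = 328547.49 mm³
x_c = 526364.58 / 10109.15 = 52.07 mm
y_c = 328547.49 / 10109.15 = 32.50 mm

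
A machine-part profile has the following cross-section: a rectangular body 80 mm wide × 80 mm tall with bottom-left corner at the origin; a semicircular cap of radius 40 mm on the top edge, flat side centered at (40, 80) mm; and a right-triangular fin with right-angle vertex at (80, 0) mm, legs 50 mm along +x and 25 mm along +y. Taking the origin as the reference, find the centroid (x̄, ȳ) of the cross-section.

x̄ = 43.71 mm, ȳ = 52.94 mm

rectangular body: A = 80 × 80 = 6400.00, centroid at (40.00, 40.00).
semicircular top: A = ½π·40² = 2513.27, centroid at (40.00, 96.98).
triangular fin: A = ½·50·25 = 625.00, centroid at (96.67, 8.33).
ΣA = 9538.27 mm², ΣAx̄ = 416947.63 mm³, ΣAȳ = 504936.93 mm³.
x̄ = 416947.63/9538.27 = 43.71 mm; ȳ = 504936.93/9538.27 = 52.94 mm.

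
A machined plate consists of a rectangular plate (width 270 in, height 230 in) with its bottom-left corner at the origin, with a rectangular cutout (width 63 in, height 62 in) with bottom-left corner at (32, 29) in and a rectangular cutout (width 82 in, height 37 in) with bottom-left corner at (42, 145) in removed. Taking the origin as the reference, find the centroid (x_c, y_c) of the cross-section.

Part | A | x̄ᵢ | ȳᵢ | A·x̄ᵢ | A·ȳᵢ
plate | 62100.00 | 135.00 | 115.00 | 8383500.00 | 7141500.00
hole 1 | -3906.00 | 63.50 | 60.00 | -248031.00 | -234360.00
hole 2 | -3034.00 | 83.00 | 163.50 | -251822.00 | -496059.00
Σ | 55160.00 |  |  | 7883647.00 | 6411081.00
x_c = 7883647.00 / 55160.00 = 142.92 in
y_c = 6411081.00 / 55160.00 = 116.23 in

x_c = 142.92 in, y_c = 116.23 in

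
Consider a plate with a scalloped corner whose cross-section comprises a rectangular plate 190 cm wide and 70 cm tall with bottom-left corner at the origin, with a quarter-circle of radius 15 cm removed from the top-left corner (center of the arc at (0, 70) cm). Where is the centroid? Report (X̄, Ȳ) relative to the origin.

Part | A | x̄ᵢ | ȳᵢ | A·x̄ᵢ | A·ȳᵢ
plate | 13300.00 | 95.00 | 35.00 | 1263500.00 | 465500.00
removed quarter-circle | -176.71 | 6.37 | 63.63 | -1125.00 | -11245.02
Σ | 13123.29 |  |  | 1262375.00 | 454254.98
X̄ = 1262375.00 / 13123.29 = 96.19 cm
Ȳ = 454254.98 / 13123.29 = 34.61 cm

X̄ = 96.19 cm, Ȳ = 34.61 cm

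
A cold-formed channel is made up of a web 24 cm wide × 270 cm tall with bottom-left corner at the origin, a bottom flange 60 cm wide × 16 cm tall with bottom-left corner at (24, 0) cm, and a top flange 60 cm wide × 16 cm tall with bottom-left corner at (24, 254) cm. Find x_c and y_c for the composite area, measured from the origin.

x_c = 21.60 cm, y_c = 135.00 cm

Part | A | x̄ᵢ | ȳᵢ | A·x̄ᵢ | A·ȳᵢ
web | 6480.00 | 12.00 | 135.00 | 77760.00 | 874800.00
bottom flange | 960.00 | 54.00 | 8.00 | 51840.00 | 7680.00
top flange | 960.00 | 54.00 | 262.00 | 51840.00 | 251520.00
Σ | 8400.00 |  |  | 181440.00 | 1134000.00
x_c = 181440.00 / 8400.00 = 21.60 cm
y_c = 1134000.00 / 8400.00 = 135.00 cm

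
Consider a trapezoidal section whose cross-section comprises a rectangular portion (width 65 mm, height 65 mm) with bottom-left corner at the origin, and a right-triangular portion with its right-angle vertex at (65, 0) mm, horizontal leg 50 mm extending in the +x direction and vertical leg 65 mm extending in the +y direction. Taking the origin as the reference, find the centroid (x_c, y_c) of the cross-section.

x_c = 46.16 mm, y_c = 29.49 mm

Part | A | x̄ᵢ | ȳᵢ | A·x̄ᵢ | A·ȳᵢ
rectangular portion | 4225.00 | 32.50 | 32.50 | 137312.50 | 137312.50
triangular portion | 1625.00 | 81.67 | 21.67 | 132708.33 | 35208.33
Σ | 5850.00 |  |  | 270020.83 | 172520.83
x_c = 270020.83 / 5850.00 = 46.16 mm
y_c = 172520.83 / 5850.00 = 29.49 mm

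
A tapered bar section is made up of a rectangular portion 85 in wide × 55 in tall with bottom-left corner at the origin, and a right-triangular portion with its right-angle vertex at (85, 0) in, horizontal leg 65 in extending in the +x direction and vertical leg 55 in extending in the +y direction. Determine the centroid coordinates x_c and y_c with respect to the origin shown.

rectangular portion: A = 85 × 55 = 4675.00, centroid at (42.50, 27.50).
triangular portion: A = ½·65·55 = 1787.50, centroid at (106.67, 18.33).
ΣA = 6462.50 in²
ΣAx_c = (4675.00)(42.50) + (1787.50)(106.67) = 389354.17 in³
ΣAy_c = (4675.00)(27.50) + (1787.50)(18.33) = 161333.33 in³
x_c = 389354.17 / 6462.50 = 60.25 in
y_c = 161333.33 / 6462.50 = 24.96 in

x_c = 60.25 in, y_c = 24.96 in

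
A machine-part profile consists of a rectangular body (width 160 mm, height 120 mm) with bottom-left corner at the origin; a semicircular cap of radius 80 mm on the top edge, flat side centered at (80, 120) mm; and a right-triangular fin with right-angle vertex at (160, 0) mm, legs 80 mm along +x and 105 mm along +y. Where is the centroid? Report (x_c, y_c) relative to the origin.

x_c = 93.39 mm, y_c = 85.10 mm

Part | A | x̄ᵢ | ȳᵢ | A·x̄ᵢ | A·ȳᵢ
rectangular body | 19200.00 | 80.00 | 60.00 | 1536000.00 | 1152000.00
semicircular top | 10053.10 | 80.00 | 153.95 | 804247.72 | 1547704.91
triangular fin | 4200.00 | 186.67 | 35.00 | 784000.00 | 147000.00
Σ | 33453.10 |  |  | 3124247.72 | 2846704.91
x_c = 3124247.72 / 33453.10 = 93.39 mm
y_c = 2846704.91 / 33453.10 = 85.10 mm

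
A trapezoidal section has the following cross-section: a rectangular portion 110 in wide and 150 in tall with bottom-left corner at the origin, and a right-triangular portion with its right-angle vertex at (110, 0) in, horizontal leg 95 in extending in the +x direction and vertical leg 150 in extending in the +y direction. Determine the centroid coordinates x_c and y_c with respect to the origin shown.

x_c = 81.14 in, y_c = 67.46 in

rectangular portion: A = 110 × 150 = 16500.00, centroid at (55.00, 75.00).
triangular portion: A = ½·95·150 = 7125.00, centroid at (141.67, 50.00).
ΣA = 23625.00 in², ΣAx_c = 1916875.00 in³, ΣAy_c = 1593750.00 in³.
x_c = 1916875.00/23625.00 = 81.14 in; y_c = 1593750.00/23625.00 = 67.46 in.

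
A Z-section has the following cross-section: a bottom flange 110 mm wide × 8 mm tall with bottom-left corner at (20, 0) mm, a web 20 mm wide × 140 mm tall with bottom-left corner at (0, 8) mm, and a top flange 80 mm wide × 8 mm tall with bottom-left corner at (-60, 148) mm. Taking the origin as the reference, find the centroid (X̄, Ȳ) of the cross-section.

bottom flange: A = 110 × 8 = 880.00, centroid at (75.00, 4.00).
web: A = 20 × 140 = 2800.00, centroid at (10.00, 78.00).
top flange: A = 80 × 8 = 640.00, centroid at (-20.00, 152.00).
ΣA = 4320.00 mm²
ΣAX̄ = (880.00)(75.00) + (2800.00)(10.00) + (640.00)(-20.00) = 81200.00 mm³
ΣAȲ = (880.00)(4.00) + (2800.00)(78.00) + (640.00)(152.00) = 319200.00 mm³
X̄ = 81200.00 / 4320.00 = 18.80 mm
Ȳ = 319200.00 / 4320.00 = 73.89 mm

X̄ = 18.80 mm, Ȳ = 73.89 mm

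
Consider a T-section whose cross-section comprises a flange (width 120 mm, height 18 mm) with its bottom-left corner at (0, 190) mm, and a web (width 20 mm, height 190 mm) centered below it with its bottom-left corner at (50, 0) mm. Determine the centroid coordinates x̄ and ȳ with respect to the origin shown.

x̄ = 60.00 mm, ȳ = 132.69 mm

web: A = 20 × 190 = 3800.00, centroid at (60.00, 95.00).
flange: A = 120 × 18 = 2160.00, centroid at (60.00, 199.00).
ΣA = 5960.00 mm², ΣAx̄ = 357600.00 mm³, ΣAȳ = 790840.00 mm³.
x̄ = 357600.00/5960.00 = 60.00 mm; ȳ = 790840.00/5960.00 = 132.69 mm.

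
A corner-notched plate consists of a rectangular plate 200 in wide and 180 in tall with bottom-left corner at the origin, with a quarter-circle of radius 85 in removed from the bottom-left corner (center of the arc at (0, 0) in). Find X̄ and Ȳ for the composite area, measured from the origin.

X̄ = 111.96 in, Ȳ = 100.09 in

Part | A | x̄ᵢ | ȳᵢ | A·x̄ᵢ | A·ȳᵢ
plate | 36000.00 | 100.00 | 90.00 | 3600000.00 | 3240000.00
removed quarter-circle | -5674.50 | 36.08 | 36.08 | -204708.33 | -204708.33
Σ | 30325.50 |  |  | 3395291.67 | 3035291.67
X̄ = 3395291.67 / 30325.50 = 111.96 in
Ȳ = 3035291.67 / 30325.50 = 100.09 in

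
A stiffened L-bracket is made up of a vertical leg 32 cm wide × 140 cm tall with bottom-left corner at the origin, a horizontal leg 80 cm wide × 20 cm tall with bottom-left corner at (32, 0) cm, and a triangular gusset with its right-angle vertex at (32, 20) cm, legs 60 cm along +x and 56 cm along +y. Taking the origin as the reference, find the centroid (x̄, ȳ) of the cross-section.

x̄ = 35.34 cm, ȳ = 50.85 cm

Part | A | x̄ᵢ | ȳᵢ | A·x̄ᵢ | A·ȳᵢ
vertical leg | 4480.00 | 16.00 | 70.00 | 71680.00 | 313600.00
horizontal leg | 1600.00 | 72.00 | 10.00 | 115200.00 | 16000.00
gusset | 1680.00 | 52.00 | 38.67 | 87360.00 | 64960.00
Σ | 7760.00 |  |  | 274240.00 | 394560.00
x̄ = 274240.00 / 7760.00 = 35.34 cm
ȳ = 394560.00 / 7760.00 = 50.85 cm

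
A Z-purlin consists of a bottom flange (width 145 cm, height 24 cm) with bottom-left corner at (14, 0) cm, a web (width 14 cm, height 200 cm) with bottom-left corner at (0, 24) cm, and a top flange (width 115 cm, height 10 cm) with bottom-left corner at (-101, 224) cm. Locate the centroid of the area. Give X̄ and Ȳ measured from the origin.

X̄ = 36.42 cm, Ȳ = 87.79 cm

bottom flange: A = 145 × 24 = 3480.00, centroid at (86.50, 12.00).
web: A = 14 × 200 = 2800.00, centroid at (7.00, 124.00).
top flange: A = 115 × 10 = 1150.00, centroid at (-43.50, 229.00).
ΣA = 7430.00 cm²
ΣAX̄ = (3480.00)(86.50) + (2800.00)(7.00) + (1150.00)(-43.50) = 270595.00 cm³
ΣAȲ = (3480.00)(12.00) + (2800.00)(124.00) + (1150.00)(229.00) = 652310.00 cm³
X̄ = 270595.00 / 7430.00 = 36.42 cm
Ȳ = 652310.00 / 7430.00 = 87.79 cm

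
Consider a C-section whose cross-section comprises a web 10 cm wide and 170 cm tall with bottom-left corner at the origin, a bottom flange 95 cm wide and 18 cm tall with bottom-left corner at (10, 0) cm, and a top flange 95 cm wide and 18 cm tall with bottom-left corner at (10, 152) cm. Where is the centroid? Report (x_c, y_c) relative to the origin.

x_c = 40.07 cm, y_c = 85.00 cm

web: A = 10 × 170 = 1700.00, centroid at (5.00, 85.00).
bottom flange: A = 95 × 18 = 1710.00, centroid at (57.50, 9.00).
top flange: A = 95 × 18 = 1710.00, centroid at (57.50, 161.00).
ΣA = 5120.00 cm²
ΣAx_c = (1700.00)(5.00) + (1710.00)(57.50) + (1710.00)(57.50) = 205150.00 cm³
ΣAy_c = (1700.00)(85.00) + (1710.00)(9.00) + (1710.00)(161.00) = 435200.00 cm³
x_c = 205150.00 / 5120.00 = 40.07 cm
y_c = 435200.00 / 5120.00 = 85.00 cm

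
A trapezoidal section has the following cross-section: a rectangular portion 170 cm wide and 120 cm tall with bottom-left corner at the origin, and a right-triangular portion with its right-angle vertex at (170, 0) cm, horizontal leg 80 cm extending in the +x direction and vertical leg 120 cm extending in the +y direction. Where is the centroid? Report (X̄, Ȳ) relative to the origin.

X̄ = 106.27 cm, Ȳ = 56.19 cm

rectangular portion: A = 170 × 120 = 20400.00, centroid at (85.00, 60.00).
triangular portion: A = ½·80·120 = 4800.00, centroid at (196.67, 40.00).
ΣA = 25200.00 cm², ΣAX̄ = 2678000.00 cm³, ΣAȲ = 1416000.00 cm³.
X̄ = 2678000.00/25200.00 = 106.27 cm; Ȳ = 1416000.00/25200.00 = 56.19 cm.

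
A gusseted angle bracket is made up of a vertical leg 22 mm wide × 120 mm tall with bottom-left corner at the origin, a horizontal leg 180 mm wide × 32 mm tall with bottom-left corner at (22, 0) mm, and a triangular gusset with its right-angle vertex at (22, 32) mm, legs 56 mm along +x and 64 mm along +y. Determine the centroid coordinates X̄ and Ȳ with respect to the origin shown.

Part | A | x̄ᵢ | ȳᵢ | A·x̄ᵢ | A·ȳᵢ
vertical leg | 2640.00 | 11.00 | 60.00 | 29040.00 | 158400.00
horizontal leg | 5760.00 | 112.00 | 16.00 | 645120.00 | 92160.00
gusset | 1792.00 | 40.67 | 53.33 | 72874.67 | 95573.33
Σ | 10192.00 |  |  | 747034.67 | 346133.33
X̄ = 747034.67 / 10192.00 = 73.30 mm
Ȳ = 346133.33 / 10192.00 = 33.96 mm

X̄ = 73.30 mm, Ȳ = 33.96 mm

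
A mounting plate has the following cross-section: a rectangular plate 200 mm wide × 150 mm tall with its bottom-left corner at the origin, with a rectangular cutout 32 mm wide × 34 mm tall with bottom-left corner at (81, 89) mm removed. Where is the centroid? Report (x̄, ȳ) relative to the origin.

x̄ = 100.11 mm, ȳ = 73.83 mm

plate: A = 200 × 150 = 30000.00, centroid at (100.00, 75.00).
hole: A = −(32 × 34) = -1088.00, centroid at (97.00, 106.00).
ΣA = 28912.00 mm², ΣAx̄ = 2894464.00 mm³, ΣAȳ = 2134672.00 mm³.
x̄ = 2894464.00/28912.00 = 100.11 mm; ȳ = 2134672.00/28912.00 = 73.83 mm.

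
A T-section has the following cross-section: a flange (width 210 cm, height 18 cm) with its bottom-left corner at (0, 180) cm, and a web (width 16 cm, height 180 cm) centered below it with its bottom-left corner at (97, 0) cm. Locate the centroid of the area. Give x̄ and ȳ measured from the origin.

web: A = 16 × 180 = 2880.00, centroid at (105.00, 90.00).
flange: A = 210 × 18 = 3780.00, centroid at (105.00, 189.00).
ΣA = 6660.00 cm², ΣAx̄ = 699300.00 cm³, ΣAȳ = 973620.00 cm³.
x̄ = 699300.00/6660.00 = 105.00 cm; ȳ = 973620.00/6660.00 = 146.19 cm.

x̄ = 105.00 cm, ȳ = 146.19 cm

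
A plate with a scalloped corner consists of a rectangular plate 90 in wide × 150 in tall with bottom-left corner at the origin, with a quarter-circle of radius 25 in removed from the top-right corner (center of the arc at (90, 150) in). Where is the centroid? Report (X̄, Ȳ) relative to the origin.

plate: A = 90 × 150 = 13500.00, centroid at (45.00, 75.00).
removed quarter-circle: A = −¼π·25² = -490.87, centroid at (79.39, 139.39).
ΣA = 13009.13 in²
ΣAX̄ = (13500.00)(45.00) + (-490.87)(79.39) = 568529.69 in³
ΣAȲ = (13500.00)(75.00) + (-490.87)(139.39) = 944077.26 in³
X̄ = 568529.69 / 13009.13 = 43.70 in
Ȳ = 944077.26 / 13009.13 = 72.57 in

X̄ = 43.70 in, Ȳ = 72.57 in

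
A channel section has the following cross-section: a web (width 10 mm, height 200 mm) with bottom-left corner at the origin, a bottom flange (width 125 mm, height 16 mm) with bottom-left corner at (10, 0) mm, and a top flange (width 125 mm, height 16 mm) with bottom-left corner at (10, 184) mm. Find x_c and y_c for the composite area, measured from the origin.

Part | A | x̄ᵢ | ȳᵢ | A·x̄ᵢ | A·ȳᵢ
web | 2000.00 | 5.00 | 100.00 | 10000.00 | 200000.00
bottom flange | 2000.00 | 72.50 | 8.00 | 145000.00 | 16000.00
top flange | 2000.00 | 72.50 | 192.00 | 145000.00 | 384000.00
Σ | 6000.00 |  |  | 300000.00 | 600000.00
x_c = 300000.00 / 6000.00 = 50.00 mm
y_c = 600000.00 / 6000.00 = 100.00 mm

x_c = 50.00 mm, y_c = 100.00 mm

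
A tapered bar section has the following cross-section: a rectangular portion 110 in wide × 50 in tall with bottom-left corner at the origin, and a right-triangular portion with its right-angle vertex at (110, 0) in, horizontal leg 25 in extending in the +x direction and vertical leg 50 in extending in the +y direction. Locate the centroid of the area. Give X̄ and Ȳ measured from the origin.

Part | A | x̄ᵢ | ȳᵢ | A·x̄ᵢ | A·ȳᵢ
rectangular portion | 5500.00 | 55.00 | 25.00 | 302500.00 | 137500.00
triangular portion | 625.00 | 118.33 | 16.67 | 73958.33 | 10416.67
Σ | 6125.00 |  |  | 376458.33 | 147916.67
X̄ = 376458.33 / 6125.00 = 61.46 in
Ȳ = 147916.67 / 6125.00 = 24.15 in

X̄ = 61.46 in, Ȳ = 24.15 in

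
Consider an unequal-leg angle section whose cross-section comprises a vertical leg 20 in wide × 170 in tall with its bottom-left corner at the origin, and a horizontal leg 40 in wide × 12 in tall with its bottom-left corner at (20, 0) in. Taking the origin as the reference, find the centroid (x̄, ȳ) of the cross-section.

x̄ = 13.71 in, ȳ = 75.23 in

Part | A | x̄ᵢ | ȳᵢ | A·x̄ᵢ | A·ȳᵢ
vertical leg | 3400.00 | 10.00 | 85.00 | 34000.00 | 289000.00
horizontal leg | 480.00 | 40.00 | 6.00 | 19200.00 | 2880.00
Σ | 3880.00 |  |  | 53200.00 | 291880.00
x̄ = 53200.00 / 3880.00 = 13.71 in
ȳ = 291880.00 / 3880.00 = 75.23 in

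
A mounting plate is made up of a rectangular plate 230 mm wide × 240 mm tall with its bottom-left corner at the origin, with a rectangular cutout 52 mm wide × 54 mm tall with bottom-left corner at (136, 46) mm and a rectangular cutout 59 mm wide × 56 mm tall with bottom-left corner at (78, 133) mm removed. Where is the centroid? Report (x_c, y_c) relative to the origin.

plate: A = 230 × 240 = 55200.00, centroid at (115.00, 120.00).
hole 1: A = −(52 × 54) = -2808.00, centroid at (162.00, 73.00).
hole 2: A = −(59 × 56) = -3304.00, centroid at (107.50, 161.00).
ΣA = 49088.00 mm²
ΣAx_c = (55200.00)(115.00) + (-2808.00)(162.00) + (-3304.00)(107.50) = 5537924.00 mm³
ΣAy_c = (55200.00)(120.00) + (-2808.00)(73.00) + (-3304.00)(161.00) = 5887072.00 mm³
x_c = 5537924.00 / 49088.00 = 112.82 mm
y_c = 5887072.00 / 49088.00 = 119.93 mm

x_c = 112.82 mm, y_c = 119.93 mm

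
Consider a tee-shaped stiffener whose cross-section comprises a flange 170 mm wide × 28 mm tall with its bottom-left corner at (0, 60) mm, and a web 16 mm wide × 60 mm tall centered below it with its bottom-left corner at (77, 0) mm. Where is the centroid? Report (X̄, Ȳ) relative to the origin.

web: A = 16 × 60 = 960.00, centroid at (85.00, 30.00).
flange: A = 170 × 28 = 4760.00, centroid at (85.00, 74.00).
ΣA = 5720.00 mm²
ΣAX̄ = (960.00)(85.00) + (4760.00)(85.00) = 486200.00 mm³
ΣAȲ = (960.00)(30.00) + (4760.00)(74.00) = 381040.00 mm³
X̄ = 486200.00 / 5720.00 = 85.00 mm
Ȳ = 381040.00 / 5720.00 = 66.62 mm

X̄ = 85.00 mm, Ȳ = 66.62 mm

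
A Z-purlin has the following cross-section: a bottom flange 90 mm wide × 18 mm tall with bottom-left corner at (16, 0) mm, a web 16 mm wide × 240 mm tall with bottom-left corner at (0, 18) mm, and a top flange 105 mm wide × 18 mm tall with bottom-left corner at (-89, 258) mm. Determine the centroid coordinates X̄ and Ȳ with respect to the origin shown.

Part | A | x̄ᵢ | ȳᵢ | A·x̄ᵢ | A·ȳᵢ
bottom flange | 1620.00 | 61.00 | 9.00 | 98820.00 | 14580.00
web | 3840.00 | 8.00 | 138.00 | 30720.00 | 529920.00
top flange | 1890.00 | -36.50 | 267.00 | -68985.00 | 504630.00
Σ | 7350.00 |  |  | 60555.00 | 1049130.00
X̄ = 60555.00 / 7350.00 = 8.24 mm
Ȳ = 1049130.00 / 7350.00 = 142.74 mm

X̄ = 8.24 mm, Ȳ = 142.74 mm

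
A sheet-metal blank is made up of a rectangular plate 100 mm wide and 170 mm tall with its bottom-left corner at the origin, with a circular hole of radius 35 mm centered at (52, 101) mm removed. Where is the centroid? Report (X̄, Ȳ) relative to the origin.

plate: A = 100 × 170 = 17000.00, centroid at (50.00, 85.00).
hole: A = −π·35² = -3848.45, centroid at (52.00, 101.00).
ΣA = 13151.55 mm²
ΣAX̄ = (17000.00)(50.00) + (-3848.45)(52.00) = 649880.55 mm³
ΣAȲ = (17000.00)(85.00) + (-3848.45)(101.00) = 1056306.45 mm³
X̄ = 649880.55 / 13151.55 = 49.41 mm
Ȳ = 1056306.45 / 13151.55 = 80.32 mm

X̄ = 49.41 mm, Ȳ = 80.32 mm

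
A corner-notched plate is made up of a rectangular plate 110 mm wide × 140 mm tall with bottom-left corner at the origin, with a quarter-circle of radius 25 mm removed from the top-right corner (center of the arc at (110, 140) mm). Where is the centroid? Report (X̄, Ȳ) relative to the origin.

X̄ = 53.54 mm, Ȳ = 68.04 mm

plate: A = 110 × 140 = 15400.00, centroid at (55.00, 70.00).
removed quarter-circle: A = −¼π·25² = -490.87, centroid at (99.39, 129.39).
ΣA = 14909.13 mm², ΣAX̄ = 798212.21 mm³, ΣAȲ = 1014485.99 mm³.
X̄ = 798212.21/14909.13 = 53.54 mm; Ȳ = 1014485.99/14909.13 = 68.04 mm.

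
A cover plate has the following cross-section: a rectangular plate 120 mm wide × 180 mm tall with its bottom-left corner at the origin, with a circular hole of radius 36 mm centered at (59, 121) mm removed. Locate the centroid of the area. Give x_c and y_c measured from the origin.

plate: A = 120 × 180 = 21600.00, centroid at (60.00, 90.00).
hole: A = −π·36² = -4071.50, centroid at (59.00, 121.00).
ΣA = 17528.50 mm²
ΣAx_c = (21600.00)(60.00) + (-4071.50)(59.00) = 1055781.26 mm³
ΣAy_c = (21600.00)(90.00) + (-4071.50)(121.00) = 1451348.01 mm³
x_c = 1055781.26 / 17528.50 = 60.23 mm
y_c = 1451348.01 / 17528.50 = 82.80 mm

x_c = 60.23 mm, y_c = 82.80 mm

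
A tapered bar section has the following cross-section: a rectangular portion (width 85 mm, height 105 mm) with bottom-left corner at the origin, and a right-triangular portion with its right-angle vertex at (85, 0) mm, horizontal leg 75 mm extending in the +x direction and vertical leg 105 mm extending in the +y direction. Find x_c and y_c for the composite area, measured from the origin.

x_c = 63.16 mm, y_c = 47.14 mm

rectangular portion: A = 85 × 105 = 8925.00, centroid at (42.50, 52.50).
triangular portion: A = ½·75·105 = 3937.50, centroid at (110.00, 35.00).
ΣA = 12862.50 mm², ΣAx_c = 812437.50 mm³, ΣAy_c = 606375.00 mm³.
x_c = 812437.50/12862.50 = 63.16 mm; y_c = 606375.00/12862.50 = 47.14 mm.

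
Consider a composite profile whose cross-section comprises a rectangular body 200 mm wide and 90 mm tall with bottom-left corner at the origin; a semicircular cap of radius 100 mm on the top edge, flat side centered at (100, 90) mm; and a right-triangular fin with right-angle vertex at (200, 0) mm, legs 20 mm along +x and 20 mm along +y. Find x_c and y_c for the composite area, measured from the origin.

x_c = 100.63 mm, y_c = 85.28 mm

rectangular body: A = 200 × 90 = 18000.00, centroid at (100.00, 45.00).
semicircular top: A = ½π·100² = 15707.96, centroid at (100.00, 132.44).
triangular fin: A = ½·20·20 = 200.00, centroid at (206.67, 6.67).
ΣA = 33907.96 mm², ΣAx_c = 3412129.66 mm³, ΣAy_c = 2891716.69 mm³.
x_c = 3412129.66/33907.96 = 100.63 mm; y_c = 2891716.69/33907.96 = 85.28 mm.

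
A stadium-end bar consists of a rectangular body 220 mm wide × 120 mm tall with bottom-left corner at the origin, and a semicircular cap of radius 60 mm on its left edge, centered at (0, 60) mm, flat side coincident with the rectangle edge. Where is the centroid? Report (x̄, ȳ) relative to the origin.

rectangular body: A = 220 × 120 = 26400.00, centroid at (110.00, 60.00).
semicircular end: A = ½π·60² = 5654.87, centroid at (-25.46, 60.00).
ΣA = 32054.87 mm², ΣAx̄ = 2760000.00 mm³, ΣAȳ = 1923292.01 mm³.
x̄ = 2760000.00/32054.87 = 86.10 mm; ȳ = 1923292.01/32054.87 = 60.00 mm.

x̄ = 86.10 mm, ȳ = 60.00 mm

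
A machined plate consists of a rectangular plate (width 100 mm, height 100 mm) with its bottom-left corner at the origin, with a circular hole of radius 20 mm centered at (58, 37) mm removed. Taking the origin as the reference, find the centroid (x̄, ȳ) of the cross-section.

x̄ = 48.85 mm, ȳ = 51.87 mm

plate: A = 100 × 100 = 10000.00, centroid at (50.00, 50.00).
hole: A = −π·20² = -1256.64, centroid at (58.00, 37.00).
ΣA = 8743.36 mm²
ΣAx̄ = (10000.00)(50.00) + (-1256.64)(58.00) = 427115.05 mm³
ΣAȳ = (10000.00)(50.00) + (-1256.64)(37.00) = 453504.43 mm³
x̄ = 427115.05 / 8743.36 = 48.85 mm
ȳ = 453504.43 / 8743.36 = 51.87 mm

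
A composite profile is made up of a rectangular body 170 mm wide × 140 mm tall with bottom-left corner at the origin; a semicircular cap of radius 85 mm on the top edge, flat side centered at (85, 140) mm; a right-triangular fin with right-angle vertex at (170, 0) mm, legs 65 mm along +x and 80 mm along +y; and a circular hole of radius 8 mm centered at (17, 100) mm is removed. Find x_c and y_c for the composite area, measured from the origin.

rectangular body: A = 170 × 140 = 23800.00, centroid at (85.00, 70.00).
semicircular top: A = ½π·85² = 11349.00, centroid at (85.00, 176.08).
triangular fin: A = ½·65·80 = 2600.00, centroid at (191.67, 26.67).
hole: A = −π·8² = -201.06, centroid at (17.00, 100.00).
ΣA = 37547.94 mm², ΣAx_c = 3482580.57 mm³, ΣAy_c = 3713504.29 mm³.
x_c = 3482580.57/37547.94 = 92.75 mm; y_c = 3713504.29/37547.94 = 98.90 mm.

x_c = 92.75 mm, y_c = 98.90 mm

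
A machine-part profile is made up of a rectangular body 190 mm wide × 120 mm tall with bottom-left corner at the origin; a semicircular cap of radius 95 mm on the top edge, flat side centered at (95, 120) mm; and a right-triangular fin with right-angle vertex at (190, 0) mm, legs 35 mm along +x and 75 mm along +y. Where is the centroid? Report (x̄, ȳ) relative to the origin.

Part | A | x̄ᵢ | ȳᵢ | A·x̄ᵢ | A·ȳᵢ
rectangular body | 22800.00 | 95.00 | 60.00 | 2166000.00 | 1368000.00
semicircular top | 14176.44 | 95.00 | 160.32 | 1346761.50 | 2272755.76
triangular fin | 1312.50 | 201.67 | 25.00 | 264687.50 | 32812.50
Σ | 38288.94 |  |  | 3777449.00 | 3673568.26
x̄ = 3777449.00 / 38288.94 = 98.66 mm
ȳ = 3673568.26 / 38288.94 = 95.94 mm

x̄ = 98.66 mm, ȳ = 95.94 mm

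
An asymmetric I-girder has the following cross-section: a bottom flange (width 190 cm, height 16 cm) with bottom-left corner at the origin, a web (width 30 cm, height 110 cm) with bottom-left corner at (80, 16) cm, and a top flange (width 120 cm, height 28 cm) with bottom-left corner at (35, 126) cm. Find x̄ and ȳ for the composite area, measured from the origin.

bottom flange: A = 190 × 16 = 3040.00, centroid at (95.00, 8.00).
web: A = 30 × 110 = 3300.00, centroid at (95.00, 71.00).
top flange: A = 120 × 28 = 3360.00, centroid at (95.00, 140.00).
ΣA = 9700.00 cm², ΣAx̄ = 921500.00 cm³, ΣAȳ = 729020.00 cm³.
x̄ = 921500.00/9700.00 = 95.00 cm; ȳ = 729020.00/9700.00 = 75.16 cm.

x̄ = 95.00 cm, ȳ = 75.16 cm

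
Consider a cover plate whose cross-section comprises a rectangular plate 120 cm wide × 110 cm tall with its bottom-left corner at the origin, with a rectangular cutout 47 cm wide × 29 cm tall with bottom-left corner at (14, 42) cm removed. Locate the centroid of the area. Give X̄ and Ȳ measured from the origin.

Part | A | x̄ᵢ | ȳᵢ | A·x̄ᵢ | A·ȳᵢ
plate | 13200.00 | 60.00 | 55.00 | 792000.00 | 726000.00
hole | -1363.00 | 37.50 | 56.50 | -51112.50 | -77009.50
Σ | 11837.00 |  |  | 740887.50 | 648990.50
X̄ = 740887.50 / 11837.00 = 62.59 cm
Ȳ = 648990.50 / 11837.00 = 54.83 cm

X̄ = 62.59 cm, Ȳ = 54.83 cm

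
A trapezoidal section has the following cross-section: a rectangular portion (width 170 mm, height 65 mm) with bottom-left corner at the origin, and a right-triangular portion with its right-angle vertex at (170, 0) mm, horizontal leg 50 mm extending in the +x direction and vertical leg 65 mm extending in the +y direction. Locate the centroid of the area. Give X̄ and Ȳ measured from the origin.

X̄ = 98.03 mm, Ȳ = 31.11 mm

rectangular portion: A = 170 × 65 = 11050.00, centroid at (85.00, 32.50).
triangular portion: A = ½·50·65 = 1625.00, centroid at (186.67, 21.67).
ΣA = 12675.00 mm²
ΣAX̄ = (11050.00)(85.00) + (1625.00)(186.67) = 1242583.33 mm³
ΣAȲ = (11050.00)(32.50) + (1625.00)(21.67) = 394333.33 mm³
X̄ = 1242583.33 / 12675.00 = 98.03 mm
Ȳ = 394333.33 / 12675.00 = 31.11 mm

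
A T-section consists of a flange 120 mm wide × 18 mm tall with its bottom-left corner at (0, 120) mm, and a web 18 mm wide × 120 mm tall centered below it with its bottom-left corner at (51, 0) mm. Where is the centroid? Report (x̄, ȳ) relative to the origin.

x̄ = 60.00 mm, ȳ = 94.50 mm

Part | A | x̄ᵢ | ȳᵢ | A·x̄ᵢ | A·ȳᵢ
web | 2160.00 | 60.00 | 60.00 | 129600.00 | 129600.00
flange | 2160.00 | 60.00 | 129.00 | 129600.00 | 278640.00
Σ | 4320.00 |  |  | 259200.00 | 408240.00
x̄ = 259200.00 / 4320.00 = 60.00 mm
ȳ = 408240.00 / 4320.00 = 94.50 mm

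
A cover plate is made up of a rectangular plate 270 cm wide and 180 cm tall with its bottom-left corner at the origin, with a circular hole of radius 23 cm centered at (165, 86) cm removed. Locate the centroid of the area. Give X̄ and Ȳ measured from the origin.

plate: A = 270 × 180 = 48600.00, centroid at (135.00, 90.00).
hole: A = −π·23² = -1661.90, centroid at (165.00, 86.00).
ΣA = 46938.10 cm²
ΣAX̄ = (48600.00)(135.00) + (-1661.90)(165.00) = 6286786.09 cm³
ΣAȲ = (48600.00)(90.00) + (-1661.90)(86.00) = 4231076.38 cm³
X̄ = 6286786.09 / 46938.10 = 133.94 cm
Ȳ = 4231076.38 / 46938.10 = 90.14 cm

X̄ = 133.94 cm, Ȳ = 90.14 cm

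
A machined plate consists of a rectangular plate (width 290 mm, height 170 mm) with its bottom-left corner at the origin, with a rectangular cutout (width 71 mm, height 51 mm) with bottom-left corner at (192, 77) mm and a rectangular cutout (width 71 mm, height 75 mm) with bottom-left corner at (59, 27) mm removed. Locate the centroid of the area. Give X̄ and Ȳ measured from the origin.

X̄ = 144.26 mm, Ȳ = 86.13 mm

plate: A = 290 × 170 = 49300.00, centroid at (145.00, 85.00).
hole 1: A = −(71 × 51) = -3621.00, centroid at (227.50, 102.50).
hole 2: A = −(71 × 75) = -5325.00, centroid at (94.50, 64.50).
ΣA = 40354.00 mm²
ΣAX̄ = (49300.00)(145.00) + (-3621.00)(227.50) + (-5325.00)(94.50) = 5821510.00 mm³
ΣAȲ = (49300.00)(85.00) + (-3621.00)(102.50) + (-5325.00)(64.50) = 3475885.00 mm³
X̄ = 5821510.00 / 40354.00 = 144.26 mm
Ȳ = 3475885.00 / 40354.00 = 86.13 mm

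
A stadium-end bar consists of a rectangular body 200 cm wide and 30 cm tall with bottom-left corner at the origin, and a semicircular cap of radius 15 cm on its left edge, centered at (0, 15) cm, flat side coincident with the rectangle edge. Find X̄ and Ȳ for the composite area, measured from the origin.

X̄ = 94.08 cm, Ȳ = 15.00 cm

Part | A | x̄ᵢ | ȳᵢ | A·x̄ᵢ | A·ȳᵢ
rectangular body | 6000.00 | 100.00 | 15.00 | 600000.00 | 90000.00
semicircular end | 353.43 | -6.37 | 15.00 | -2250.00 | 5301.44
Σ | 6353.43 |  |  | 597750.00 | 95301.44
X̄ = 597750.00 / 6353.43 = 94.08 cm
Ȳ = 95301.44 / 6353.43 = 15.00 cm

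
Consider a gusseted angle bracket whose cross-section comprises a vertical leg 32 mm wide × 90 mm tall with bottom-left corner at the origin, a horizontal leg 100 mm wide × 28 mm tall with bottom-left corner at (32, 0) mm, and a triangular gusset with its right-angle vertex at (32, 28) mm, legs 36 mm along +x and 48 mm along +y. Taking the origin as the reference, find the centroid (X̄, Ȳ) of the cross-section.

vertical leg: A = 32 × 90 = 2880.00, centroid at (16.00, 45.00).
horizontal leg: A = 100 × 28 = 2800.00, centroid at (82.00, 14.00).
gusset: A = ½·36·48 = 864.00, centroid at (44.00, 44.00).
ΣA = 6544.00 mm²
ΣAX̄ = (2880.00)(16.00) + (2800.00)(82.00) + (864.00)(44.00) = 313696.00 mm³
ΣAȲ = (2880.00)(45.00) + (2800.00)(14.00) + (864.00)(44.00) = 206816.00 mm³
X̄ = 313696.00 / 6544.00 = 47.94 mm
Ȳ = 206816.00 / 6544.00 = 31.60 mm

X̄ = 47.94 mm, Ȳ = 31.60 mm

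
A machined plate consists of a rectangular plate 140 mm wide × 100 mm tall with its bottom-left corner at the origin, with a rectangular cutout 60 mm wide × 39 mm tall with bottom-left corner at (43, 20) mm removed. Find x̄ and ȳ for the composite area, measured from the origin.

x̄ = 69.40 mm, ȳ = 52.11 mm

Part | A | x̄ᵢ | ȳᵢ | A·x̄ᵢ | A·ȳᵢ
plate | 14000.00 | 70.00 | 50.00 | 980000.00 | 700000.00
hole | -2340.00 | 73.00 | 39.50 | -170820.00 | -92430.00
Σ | 11660.00 |  |  | 809180.00 | 607570.00
x̄ = 809180.00 / 11660.00 = 69.40 mm
ȳ = 607570.00 / 11660.00 = 52.11 mm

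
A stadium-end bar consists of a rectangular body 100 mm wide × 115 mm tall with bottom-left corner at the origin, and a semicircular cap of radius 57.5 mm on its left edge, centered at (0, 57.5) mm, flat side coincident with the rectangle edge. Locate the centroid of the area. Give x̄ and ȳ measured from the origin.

rectangular body: A = 100 × 115 = 11500.00, centroid at (50.00, 57.50).
semicircular end: A = ½π·57.5² = 5193.45, centroid at (-24.40, 57.50).
ΣA = 16693.45 mm²
ΣAx̄ = (11500.00)(50.00) + (5193.45)(-24.40) = 448260.42 mm³
ΣAȳ = (11500.00)(57.50) + (5193.45)(57.50) = 959873.11 mm³
x̄ = 448260.42 / 16693.45 = 26.85 mm
ȳ = 959873.11 / 16693.45 = 57.50 mm

x̄ = 26.85 mm, ȳ = 57.50 mm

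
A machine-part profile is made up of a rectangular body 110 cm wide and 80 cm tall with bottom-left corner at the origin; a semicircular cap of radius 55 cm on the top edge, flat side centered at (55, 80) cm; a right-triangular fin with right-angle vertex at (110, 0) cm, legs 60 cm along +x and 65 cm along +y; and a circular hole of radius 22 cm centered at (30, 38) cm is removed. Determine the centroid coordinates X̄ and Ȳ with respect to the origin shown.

X̄ = 68.18 cm, Ȳ = 59.19 cm

Part | A | x̄ᵢ | ȳᵢ | A·x̄ᵢ | A·ȳᵢ
rectangular body | 8800.00 | 55.00 | 40.00 | 484000.00 | 352000.00
semicircular top | 4751.66 | 55.00 | 103.34 | 261341.24 | 491049.38
triangular fin | 1950.00 | 130.00 | 21.67 | 253500.00 | 42250.00
hole | -1520.53 | 30.00 | 38.00 | -45615.93 | -57780.17
Σ | 13981.13 |  |  | 953225.31 | 827519.21
X̄ = 953225.31 / 13981.13 = 68.18 cm
Ȳ = 827519.21 / 13981.13 = 59.19 cm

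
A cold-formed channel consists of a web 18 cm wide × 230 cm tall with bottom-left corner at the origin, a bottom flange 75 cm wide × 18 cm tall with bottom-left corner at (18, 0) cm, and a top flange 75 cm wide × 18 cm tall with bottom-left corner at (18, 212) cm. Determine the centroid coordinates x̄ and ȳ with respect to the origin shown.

Part | A | x̄ᵢ | ȳᵢ | A·x̄ᵢ | A·ȳᵢ
web | 4140.00 | 9.00 | 115.00 | 37260.00 | 476100.00
bottom flange | 1350.00 | 55.50 | 9.00 | 74925.00 | 12150.00
top flange | 1350.00 | 55.50 | 221.00 | 74925.00 | 298350.00
Σ | 6840.00 |  |  | 187110.00 | 786600.00
x̄ = 187110.00 / 6840.00 = 27.36 cm
ȳ = 786600.00 / 6840.00 = 115.00 cm

x̄ = 27.36 cm, ȳ = 115.00 cm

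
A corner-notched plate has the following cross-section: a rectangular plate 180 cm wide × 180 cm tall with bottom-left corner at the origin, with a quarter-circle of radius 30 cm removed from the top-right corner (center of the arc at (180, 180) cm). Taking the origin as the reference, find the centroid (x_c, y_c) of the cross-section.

x_c = 88.28 cm, y_c = 88.28 cm

plate: A = 180 × 180 = 32400.00, centroid at (90.00, 90.00).
removed quarter-circle: A = −¼π·30² = -706.86, centroid at (167.27, 167.27).
ΣA = 31693.14 cm²
ΣAx_c = (32400.00)(90.00) + (-706.86)(167.27) = 2797765.50 cm³
ΣAy_c = (32400.00)(90.00) + (-706.86)(167.27) = 2797765.50 cm³
x_c = 2797765.50 / 31693.14 = 88.28 cm
y_c = 2797765.50 / 31693.14 = 88.28 cm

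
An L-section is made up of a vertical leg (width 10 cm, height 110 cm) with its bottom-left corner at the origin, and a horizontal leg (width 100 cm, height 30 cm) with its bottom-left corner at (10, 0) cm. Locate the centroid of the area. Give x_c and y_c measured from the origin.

x_c = 45.24 cm, y_c = 25.73 cm

vertical leg: A = 10 × 110 = 1100.00, centroid at (5.00, 55.00).
horizontal leg: A = 100 × 30 = 3000.00, centroid at (60.00, 15.00).
ΣA = 4100.00 cm², ΣAx_c = 185500.00 cm³, ΣAy_c = 105500.00 cm³.
x_c = 185500.00/4100.00 = 45.24 cm; y_c = 105500.00/4100.00 = 25.73 cm.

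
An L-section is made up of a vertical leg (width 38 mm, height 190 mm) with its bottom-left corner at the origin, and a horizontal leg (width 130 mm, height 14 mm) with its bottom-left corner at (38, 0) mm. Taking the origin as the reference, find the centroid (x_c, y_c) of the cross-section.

vertical leg: A = 38 × 190 = 7220.00, centroid at (19.00, 95.00).
horizontal leg: A = 130 × 14 = 1820.00, centroid at (103.00, 7.00).
ΣA = 9040.00 mm²
ΣAx_c = (7220.00)(19.00) + (1820.00)(103.00) = 324640.00 mm³
ΣAy_c = (7220.00)(95.00) + (1820.00)(7.00) = 698640.00 mm³
x_c = 324640.00 / 9040.00 = 35.91 mm
y_c = 698640.00 / 9040.00 = 77.28 mm

x_c = 35.91 mm, y_c = 77.28 mm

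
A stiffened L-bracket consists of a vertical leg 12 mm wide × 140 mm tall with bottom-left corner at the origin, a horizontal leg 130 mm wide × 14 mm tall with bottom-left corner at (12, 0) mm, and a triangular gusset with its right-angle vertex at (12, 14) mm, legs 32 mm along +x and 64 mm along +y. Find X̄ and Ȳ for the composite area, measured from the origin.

X̄ = 38.34 mm, Ȳ = 36.81 mm

vertical leg: A = 12 × 140 = 1680.00, centroid at (6.00, 70.00).
horizontal leg: A = 130 × 14 = 1820.00, centroid at (77.00, 7.00).
gusset: A = ½·32·64 = 1024.00, centroid at (22.67, 35.33).
ΣA = 4524.00 mm²
ΣAX̄ = (1680.00)(6.00) + (1820.00)(77.00) + (1024.00)(22.67) = 173430.67 mm³
ΣAȲ = (1680.00)(70.00) + (1820.00)(7.00) + (1024.00)(35.33) = 166521.33 mm³
X̄ = 173430.67 / 4524.00 = 38.34 mm
Ȳ = 166521.33 / 4524.00 = 36.81 mm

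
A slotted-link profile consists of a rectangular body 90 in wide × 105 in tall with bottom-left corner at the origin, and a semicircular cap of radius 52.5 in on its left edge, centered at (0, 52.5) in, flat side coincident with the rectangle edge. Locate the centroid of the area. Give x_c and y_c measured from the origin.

x_c = 23.86 in, y_c = 52.50 in

rectangular body: A = 90 × 105 = 9450.00, centroid at (45.00, 52.50).
semicircular end: A = ½π·52.5² = 4329.51, centroid at (-22.28, 52.50).
ΣA = 13779.51 in²
ΣAx_c = (9450.00)(45.00) + (4329.51)(-22.28) = 328781.25 in³
ΣAy_c = (9450.00)(52.50) + (4329.51)(52.50) = 723424.14 in³
x_c = 328781.25 / 13779.51 = 23.86 in
y_c = 723424.14 / 13779.51 = 52.50 in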